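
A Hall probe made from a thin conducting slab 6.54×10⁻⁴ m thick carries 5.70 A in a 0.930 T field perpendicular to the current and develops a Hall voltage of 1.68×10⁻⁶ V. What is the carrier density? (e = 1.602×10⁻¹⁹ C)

From V_H = IB/(n e t), n = IB/(V_H e t).
n = (5.70)(0.930)/((1.68×10⁻⁶)(1.602×10⁻¹⁹)(6.54×10⁻⁴)) ≈ 3.01×10²⁸ m⁻³.

n ≈ 3.01×10²⁸ m⁻³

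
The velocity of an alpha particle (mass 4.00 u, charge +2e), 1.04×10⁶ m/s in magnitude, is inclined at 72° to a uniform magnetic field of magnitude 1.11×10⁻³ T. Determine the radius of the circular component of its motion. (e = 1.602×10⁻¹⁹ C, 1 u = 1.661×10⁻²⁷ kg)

r ≈ 18.5 m

v⊥ = v sinθ = 1.04×10⁶·sin72° ≈ 9.891×10⁵ m/s.
r = m v⊥/(|q|B) = (6.644×10⁻²⁷)(9.891×10⁵)/((3.204×10⁻¹⁹)(1.11×10⁻³)) ≈ 18.5 m.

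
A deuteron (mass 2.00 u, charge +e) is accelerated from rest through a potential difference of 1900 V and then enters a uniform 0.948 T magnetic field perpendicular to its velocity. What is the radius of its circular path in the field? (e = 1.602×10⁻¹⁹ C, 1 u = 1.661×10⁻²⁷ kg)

Acceleration: |q|V = ½mv² ⇒ v = √(2|q|V/m) = √(2·1.602×10⁻¹⁹·1900/3.322×10⁻²⁷) ≈ 4.281×10⁵ m/s.
In the field: r = mv/(|q|B) = (3.322×10⁻²⁷)(4.281×10⁵)/((1.602×10⁻¹⁹)(0.948)) ≈ 9.36×10⁻³ m.

r ≈ 9.36×10⁻³ m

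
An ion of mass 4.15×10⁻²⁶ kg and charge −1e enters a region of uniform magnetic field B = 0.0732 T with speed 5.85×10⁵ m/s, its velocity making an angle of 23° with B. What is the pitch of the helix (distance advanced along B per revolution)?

p ≈ 12.0 m

v∥ = v cosθ = 5.85×10⁵·cos23° ≈ 5.385×10⁵ m/s.
T = 2πm/(|q|B) = 2π(4.15×10⁻²⁶)/((1.602×10⁻¹⁹)(0.0732)) ≈ 2.224×10⁻⁵ s.
pitch = v∥ T = (5.385×10⁵)(2.224×10⁻⁵) ≈ 12.0 m.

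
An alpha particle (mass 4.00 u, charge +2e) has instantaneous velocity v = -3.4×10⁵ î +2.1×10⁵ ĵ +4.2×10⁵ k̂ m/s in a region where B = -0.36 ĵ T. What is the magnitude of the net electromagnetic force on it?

|F| ≈ 6.23×10⁻¹⁴ N

v×B = (1.51×10⁵, 0, 1.22×10⁵) N/C.
F = q v×B = (3.204×10⁻¹⁹ C)·(1.51×10⁵, 0, 1.22×10⁵) = (4.84×10⁻¹⁴, 0, 3.92×10⁻¹⁴) N.
|F| = 6.23×10⁻¹⁴ N.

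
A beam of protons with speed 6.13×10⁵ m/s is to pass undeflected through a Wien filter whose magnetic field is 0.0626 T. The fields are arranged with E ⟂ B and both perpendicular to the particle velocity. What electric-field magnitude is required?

E = 3.84×10⁴ V/m

For straight-line motion qE = qvB, so E = vB.
E = 6.13×10⁵ × 0.0626 = 3.84×10⁴ V/m.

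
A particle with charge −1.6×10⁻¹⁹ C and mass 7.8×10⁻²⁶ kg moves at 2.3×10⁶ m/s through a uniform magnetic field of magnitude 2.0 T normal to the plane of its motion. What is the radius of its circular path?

r ≈ 0.56 m

The magnetic force provides the centripetal force: |q|vB = mv²/r.
r = mv/(|q|B) = (7.8×10⁻²⁶)(2.3×10⁶)/((1.6×10⁻¹⁹)(2.0)) ≈ 0.56 m.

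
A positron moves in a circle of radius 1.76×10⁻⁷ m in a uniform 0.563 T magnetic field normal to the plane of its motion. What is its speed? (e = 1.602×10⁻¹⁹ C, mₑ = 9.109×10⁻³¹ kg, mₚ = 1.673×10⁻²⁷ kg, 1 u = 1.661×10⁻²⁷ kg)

v ≈ 1.74×10⁴ m/s

From |q|vB = mv²/r, v = |q|Br/m.
v = (1.602×10⁻¹⁹)(0.563)(1.76×10⁻⁷)/9.109×10⁻³¹ ≈ 1.74×10⁴ m/s.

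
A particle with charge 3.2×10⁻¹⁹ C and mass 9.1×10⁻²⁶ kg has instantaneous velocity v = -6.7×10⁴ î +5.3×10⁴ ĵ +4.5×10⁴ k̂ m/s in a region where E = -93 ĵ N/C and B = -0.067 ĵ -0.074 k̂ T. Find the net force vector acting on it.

F ≈ (-2.90×10⁻¹⁶, -1.62×10⁻¹⁵, 1.44×10⁻¹⁵) N

v×B = (-907, -4960, 4490) N/C.
E + v×B = (-907, -5050, 4490) N/C.
F = q(E + v×B) = (3.2×10⁻¹⁹ C)·(-907, -5050, 4490) = (-2.90×10⁻¹⁶, -1.62×10⁻¹⁵, 1.44×10⁻¹⁵) N.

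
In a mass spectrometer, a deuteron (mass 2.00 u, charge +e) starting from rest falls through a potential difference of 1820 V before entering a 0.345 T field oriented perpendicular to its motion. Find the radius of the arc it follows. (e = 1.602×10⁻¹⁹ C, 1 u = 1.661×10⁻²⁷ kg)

r ≈ 0.0252 m

Acceleration: |q|V = ½mv² ⇒ v = √(2|q|V/m) = √(2·1.602×10⁻¹⁹·1820/3.322×10⁻²⁷) ≈ 4.190×10⁵ m/s.
In the field: r = mv/(|q|B) = (3.322×10⁻²⁷)(4.190×10⁵)/((1.602×10⁻¹⁹)(0.345)) ≈ 0.0252 m.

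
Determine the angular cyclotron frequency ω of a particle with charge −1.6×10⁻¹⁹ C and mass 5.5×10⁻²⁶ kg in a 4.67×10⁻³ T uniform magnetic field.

ω ≈ 1.36×10⁴ rad/s

ω = |q|B/m.
ω = (1.6×10⁻¹⁹)(4.67×10⁻³)/5.5×10⁻²⁶ ≈ 1.36×10⁴ rad/s.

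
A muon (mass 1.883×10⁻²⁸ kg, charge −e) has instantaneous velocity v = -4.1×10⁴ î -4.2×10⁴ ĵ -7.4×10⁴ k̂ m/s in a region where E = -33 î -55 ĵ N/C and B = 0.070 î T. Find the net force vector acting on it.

v×B = (0, -5180, 2940) N/C.
E + v×B = (-33.0, -5240, 2940) N/C.
F = q(E + v×B) = (−1.602×10⁻¹⁹ C)·(-33.0, -5240, 2940) = (5.29×10⁻¹⁸, 8.39×10⁻¹⁶, -4.71×10⁻¹⁶) N.

F ≈ (5.29×10⁻¹⁸, 8.39×10⁻¹⁶, -4.71×10⁻¹⁶) N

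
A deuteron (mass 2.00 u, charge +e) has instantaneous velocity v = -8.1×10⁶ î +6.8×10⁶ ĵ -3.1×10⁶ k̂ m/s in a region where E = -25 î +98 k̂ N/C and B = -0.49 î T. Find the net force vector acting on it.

v×B = (0, 1.52×10⁶, 3.33×10⁶) N/C.
E + v×B = (-25.0, 1.52×10⁶, 3.33×10⁶) N/C.
F = q(E + v×B) = (1.602×10⁻¹⁹ C)·(-25.0, 1.52×10⁶, 3.33×10⁶) = (-4.00×10⁻¹⁸, 2.43×10⁻¹³, 5.34×10⁻¹³) N.

F ≈ (-4.00×10⁻¹⁸, 2.43×10⁻¹³, 5.34×10⁻¹³) N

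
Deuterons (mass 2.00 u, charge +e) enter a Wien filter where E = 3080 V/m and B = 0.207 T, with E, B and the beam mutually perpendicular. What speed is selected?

v = 1.49×10⁴ m/s

Zero net Lorentz force requires |qE| = |q v×B|, i.e. E = vB.
v = E/B = 3080/0.207 = 1.49×10⁴ m/s.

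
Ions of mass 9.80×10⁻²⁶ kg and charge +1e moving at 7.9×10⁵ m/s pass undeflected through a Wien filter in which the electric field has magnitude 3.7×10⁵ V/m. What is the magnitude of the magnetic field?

B = 0.47 T

Balance of forces in the selector: qE = qvB ⇒ B = E/v.
B = 3.7×10⁵/7.9×10⁵ = 0.47 T.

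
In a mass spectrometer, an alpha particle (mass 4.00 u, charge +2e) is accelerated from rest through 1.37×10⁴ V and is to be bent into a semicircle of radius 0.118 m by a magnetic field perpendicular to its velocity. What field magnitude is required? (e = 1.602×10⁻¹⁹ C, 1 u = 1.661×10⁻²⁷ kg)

B ≈ 0.202 T

v = √(2|q|V/m) = √(2·3.204×10⁻¹⁹·1.37×10⁴/6.644×10⁻²⁷) ≈ 1.149×10⁶ m/s.
B = mv/(|q|r) = (6.644×10⁻²⁷)(1.149×10⁶)/((3.204×10⁻¹⁹)(0.118)) ≈ 0.202 T.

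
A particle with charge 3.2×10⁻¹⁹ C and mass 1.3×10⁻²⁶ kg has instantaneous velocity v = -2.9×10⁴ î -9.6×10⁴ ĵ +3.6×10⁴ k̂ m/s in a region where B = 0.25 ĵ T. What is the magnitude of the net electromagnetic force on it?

|F| ≈ 3.70×10⁻¹⁵ N

v×B = (-9000, 0, -7250) N/C.
F = q v×B = (3.2×10⁻¹⁹ C)·(-9000, 0, -7250) = (-2.88×10⁻¹⁵, 0, -2.32×10⁻¹⁵) N.
|F| = 3.70×10⁻¹⁵ N.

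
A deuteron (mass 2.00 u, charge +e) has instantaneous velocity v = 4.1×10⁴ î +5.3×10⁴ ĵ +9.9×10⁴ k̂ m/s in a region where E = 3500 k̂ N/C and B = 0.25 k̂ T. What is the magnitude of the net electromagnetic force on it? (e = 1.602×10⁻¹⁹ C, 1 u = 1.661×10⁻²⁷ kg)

|F| ≈ 2.74×10⁻¹⁵ N

v×B = (1.32×10⁴, -1.02×10⁴, 0) N/C.
E + v×B = (1.32×10⁴, -1.02×10⁴, 3500) N/C.
F = q(E + v×B) = (1.602×10⁻¹⁹ C)·(1.32×10⁴, -1.02×10⁴, 3500) = (2.12×10⁻¹⁵, -1.64×10⁻¹⁵, 5.61×10⁻¹⁶) N.
|F| = 2.74×10⁻¹⁵ N.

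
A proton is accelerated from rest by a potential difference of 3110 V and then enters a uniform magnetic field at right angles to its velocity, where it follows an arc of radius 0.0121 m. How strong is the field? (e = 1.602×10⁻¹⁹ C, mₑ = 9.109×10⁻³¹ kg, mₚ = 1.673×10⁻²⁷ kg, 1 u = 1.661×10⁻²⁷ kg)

B ≈ 0.666 T

v = √(2|q|V/m) = √(2·1.602×10⁻¹⁹·3110/1.673×10⁻²⁷) ≈ 7.718×10⁵ m/s.
B = mv/(|q|r) = (1.673×10⁻²⁷)(7.718×10⁵)/((1.602×10⁻¹⁹)(0.0121)) ≈ 0.666 T.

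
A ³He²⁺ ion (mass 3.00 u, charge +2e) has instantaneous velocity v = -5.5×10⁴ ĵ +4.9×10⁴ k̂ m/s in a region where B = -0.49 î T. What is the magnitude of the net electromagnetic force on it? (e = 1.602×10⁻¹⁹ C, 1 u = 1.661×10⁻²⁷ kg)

v×B = (0, -2.40×10⁴, -2.70×10⁴) N/C.
F = q v×B = (3.204×10⁻¹⁹ C)·(0, -2.40×10⁴, -2.70×10⁴) = (0, -7.69×10⁻¹⁵, -8.63×10⁻¹⁵) N.
|F| = 1.16×10⁻¹⁴ N.

|F| ≈ 1.16×10⁻¹⁴ N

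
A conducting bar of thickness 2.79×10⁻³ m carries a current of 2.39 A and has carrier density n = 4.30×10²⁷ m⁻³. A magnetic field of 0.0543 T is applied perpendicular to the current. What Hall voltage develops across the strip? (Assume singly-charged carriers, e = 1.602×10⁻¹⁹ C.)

V_H = IB/(n e t).
V_H = (2.39)(0.0543)/((4.30×10²⁷)(1.602×10⁻¹⁹)(2.79×10⁻³)) ≈ 6.75×10⁻⁸ V.

V_H ≈ 6.75×10⁻⁸ V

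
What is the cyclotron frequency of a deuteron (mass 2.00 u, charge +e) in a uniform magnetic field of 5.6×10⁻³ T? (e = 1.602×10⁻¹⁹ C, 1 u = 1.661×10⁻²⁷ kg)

f = |q|B/(2πm).
f = (1.602×10⁻¹⁹)(5.6×10⁻³)/(2π·3.322×10⁻²⁷) ≈ 4.3×10⁴ Hz.

f ≈ 4.3×10⁴ Hz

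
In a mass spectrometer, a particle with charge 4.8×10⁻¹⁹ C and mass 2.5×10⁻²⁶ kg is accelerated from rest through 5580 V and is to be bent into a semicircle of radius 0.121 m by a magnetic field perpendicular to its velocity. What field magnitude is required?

B ≈ 0.199 T

v = √(2|q|V/m) = √(2·4.8×10⁻¹⁹·5580/2.5×10⁻²⁶) ≈ 4.629×10⁵ m/s.
B = mv/(|q|r) = (2.5×10⁻²⁶)(4.629×10⁵)/((4.8×10⁻¹⁹)(0.121)) ≈ 0.199 T.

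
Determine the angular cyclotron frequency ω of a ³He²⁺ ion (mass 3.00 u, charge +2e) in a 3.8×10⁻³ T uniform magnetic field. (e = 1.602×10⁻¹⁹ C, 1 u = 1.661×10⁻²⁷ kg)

ω = |q|B/m.
ω = (3.204×10⁻¹⁹)(3.8×10⁻³)/4.983×10⁻²⁷ ≈ 2.4×10⁵ rad/s.

ω ≈ 2.4×10⁵ rad/s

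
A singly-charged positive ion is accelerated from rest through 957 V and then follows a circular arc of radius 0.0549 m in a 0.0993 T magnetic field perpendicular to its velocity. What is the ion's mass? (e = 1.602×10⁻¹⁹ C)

m ≈ 2.49×10⁻²⁷ kg

Combine |q|V = ½mv² and r = mv/(|q|B): eliminate v to get m = qB²r²/(2V).
m = (1.602×10⁻¹⁹)(0.0993)²(0.0549)²/(2·957) ≈ 2.49×10⁻²⁷ kg.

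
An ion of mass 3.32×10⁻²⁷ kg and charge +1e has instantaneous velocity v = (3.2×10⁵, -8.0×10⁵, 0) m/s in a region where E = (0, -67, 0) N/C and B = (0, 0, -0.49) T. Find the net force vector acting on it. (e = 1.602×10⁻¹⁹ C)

v×B = (3.92×10⁵, 1.57×10⁵, 0) N/C.
E + v×B = (3.92×10⁵, 1.57×10⁵, 0) N/C.
F = q(E + v×B) = (1.602×10⁻¹⁹ C)·(3.92×10⁵, 1.57×10⁵, 0) = (6.28×10⁻¹⁴, 2.51×10⁻¹⁴, 0) N.

F ≈ (6.28×10⁻¹⁴, 2.51×10⁻¹⁴, 0) N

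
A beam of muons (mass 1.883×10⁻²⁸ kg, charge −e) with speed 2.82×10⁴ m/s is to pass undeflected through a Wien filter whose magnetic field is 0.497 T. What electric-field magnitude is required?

E = 1.40×10⁴ V/m

For straight-line motion qE = qvB, so E = vB.
E = 2.82×10⁴ × 0.497 = 1.40×10⁴ V/m.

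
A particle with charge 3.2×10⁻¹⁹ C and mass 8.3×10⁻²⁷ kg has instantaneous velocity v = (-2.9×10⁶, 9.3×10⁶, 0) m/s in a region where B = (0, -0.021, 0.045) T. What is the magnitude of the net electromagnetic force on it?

v×B = (4.18×10⁵, 1.30×10⁵, 6.09×10⁴) N/C.
F = q v×B = (3.2×10⁻¹⁹ C)·(4.18×10⁵, 1.30×10⁵, 6.09×10⁴) = (1.34×10⁻¹³, 4.18×10⁻¹⁴, 1.95×10⁻¹⁴) N.
|F| = 1.42×10⁻¹³ N.

|F| ≈ 1.42×10⁻¹³ N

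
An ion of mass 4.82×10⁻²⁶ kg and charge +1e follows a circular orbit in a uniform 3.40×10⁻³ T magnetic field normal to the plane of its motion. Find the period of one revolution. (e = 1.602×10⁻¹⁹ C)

The cyclotron period depends only on m, q, B: T = 2πm/(|q|B).
T = 2π(4.82×10⁻²⁶)/((1.602×10⁻¹⁹)(3.40×10⁻³)) ≈ 5.56×10⁻⁴ s.

T ≈ 5.56×10⁻⁴ s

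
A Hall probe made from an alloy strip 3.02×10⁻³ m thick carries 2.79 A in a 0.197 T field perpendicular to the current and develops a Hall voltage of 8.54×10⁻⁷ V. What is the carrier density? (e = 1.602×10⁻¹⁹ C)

From V_H = IB/(n e t), n = IB/(V_H e t).
n = (2.79)(0.197)/((8.54×10⁻⁷)(1.602×10⁻¹⁹)(3.02×10⁻³)) ≈ 1.33×10²⁷ m⁻³.

n ≈ 1.33×10²⁷ m⁻³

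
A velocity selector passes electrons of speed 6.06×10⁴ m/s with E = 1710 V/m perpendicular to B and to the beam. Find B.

Balance of forces in the selector: qE = qvB ⇒ B = E/v.
B = 1710/6.06×10⁴ = 0.0282 T.

B = 0.0282 T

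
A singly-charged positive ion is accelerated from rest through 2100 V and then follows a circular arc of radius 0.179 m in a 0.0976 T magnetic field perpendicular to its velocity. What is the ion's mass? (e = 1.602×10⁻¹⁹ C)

m ≈ 1.16×10⁻²⁶ kg

Combine |q|V = ½mv² and r = mv/(|q|B): eliminate v to get m = qB²r²/(2V).
m = (1.602×10⁻¹⁹)(0.0976)²(0.179)²/(2·2100) ≈ 1.16×10⁻²⁶ kg.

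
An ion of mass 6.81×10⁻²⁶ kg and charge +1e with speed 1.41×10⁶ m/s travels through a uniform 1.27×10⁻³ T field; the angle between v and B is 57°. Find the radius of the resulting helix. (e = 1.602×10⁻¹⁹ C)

r ≈ 396 m

v⊥ = v sinθ = 1.41×10⁶·sin57° ≈ 1.183×10⁶ m/s.
r = m v⊥/(|q|B) = (6.81×10⁻²⁶)(1.183×10⁶)/((1.602×10⁻¹⁹)(1.27×10⁻³)) ≈ 396 m.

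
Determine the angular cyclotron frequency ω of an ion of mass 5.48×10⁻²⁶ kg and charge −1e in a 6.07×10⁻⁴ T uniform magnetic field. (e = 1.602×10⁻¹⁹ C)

ω = |q|B/m.
ω = (1.602×10⁻¹⁹)(6.07×10⁻⁴)/5.48×10⁻²⁶ ≈ 1770 rad/s.

ω ≈ 1770 rad/s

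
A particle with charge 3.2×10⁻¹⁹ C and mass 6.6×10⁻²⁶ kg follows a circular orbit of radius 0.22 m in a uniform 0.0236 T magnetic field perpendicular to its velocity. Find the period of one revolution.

The cyclotron period depends only on m, q, B: T = 2πm/(|q|B).
T = 2π(6.6×10⁻²⁶)/((3.2×10⁻¹⁹)(0.0236)) ≈ 5.49×10⁻⁵ s.

T ≈ 5.49×10⁻⁵ s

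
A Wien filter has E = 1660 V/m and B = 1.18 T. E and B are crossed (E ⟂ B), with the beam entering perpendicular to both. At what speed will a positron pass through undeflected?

v = 1410 m/s

For undeflected motion the electric and magnetic forces balance: qE = qvB.
v = E/B = 1660/1.18 = 1410 m/s.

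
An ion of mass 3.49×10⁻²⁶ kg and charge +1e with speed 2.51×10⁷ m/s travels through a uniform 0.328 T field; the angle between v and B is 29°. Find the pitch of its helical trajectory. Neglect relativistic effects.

p ≈ 91.6 m

v∥ = v cosθ = 2.51×10⁷·cos29° ≈ 2.195×10⁷ m/s.
T = 2πm/(|q|B) = 2π(3.49×10⁻²⁶)/((1.602×10⁻¹⁹)(0.328)) ≈ 4.173×10⁻⁶ s.
pitch = v∥ T = (2.195×10⁷)(4.173×10⁻⁶) ≈ 91.6 m.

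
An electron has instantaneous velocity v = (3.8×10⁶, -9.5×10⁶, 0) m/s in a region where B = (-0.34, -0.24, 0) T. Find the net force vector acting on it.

F ≈ (0, 0, 6.64×10⁻¹³) N

v×B = (0, 0, -4.14×10⁶) N/C.
F = q v×B = (−1.602×10⁻¹⁹ C)·(0, 0, -4.14×10⁶) = (0, 0, 6.64×10⁻¹³) N.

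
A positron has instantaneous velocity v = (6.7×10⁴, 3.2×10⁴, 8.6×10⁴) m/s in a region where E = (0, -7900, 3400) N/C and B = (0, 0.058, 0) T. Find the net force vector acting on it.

F ≈ (-7.99×10⁻¹⁶, -1.27×10⁻¹⁵, 1.17×10⁻¹⁵) N

v×B = (-4990, 0, 3890) N/C.
E + v×B = (-4990, -7900, 7290) N/C.
F = q(E + v×B) = (1.602×10⁻¹⁹ C)·(-4990, -7900, 7290) = (-7.99×10⁻¹⁶, -1.27×10⁻¹⁵, 1.17×10⁻¹⁵) N.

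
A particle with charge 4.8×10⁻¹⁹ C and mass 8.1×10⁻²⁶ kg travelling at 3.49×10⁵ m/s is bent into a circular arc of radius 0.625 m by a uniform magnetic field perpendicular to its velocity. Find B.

From |q|vB = mv²/r, B = mv/(|q|r).
B = (8.1×10⁻²⁶)(3.49×10⁵)/((4.8×10⁻¹⁹)(0.625)) ≈ 0.0942 T.

B ≈ 0.0942 T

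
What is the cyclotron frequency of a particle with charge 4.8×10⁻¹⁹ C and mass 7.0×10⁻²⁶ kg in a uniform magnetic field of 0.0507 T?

f ≈ 5.53×10⁴ Hz

f = |q|B/(2πm).
f = (4.8×10⁻¹⁹)(0.0507)/(2π·7.0×10⁻²⁶) ≈ 5.53×10⁴ Hz.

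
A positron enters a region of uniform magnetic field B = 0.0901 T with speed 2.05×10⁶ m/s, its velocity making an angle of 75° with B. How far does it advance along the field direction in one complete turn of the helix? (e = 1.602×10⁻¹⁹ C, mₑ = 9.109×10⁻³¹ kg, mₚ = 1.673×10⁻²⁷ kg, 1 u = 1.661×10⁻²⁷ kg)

v∥ = v cosθ = 2.05×10⁶·cos75° ≈ 5.306×10⁵ m/s.
T = 2πm/(|q|B) = 2π(9.109×10⁻³¹)/((1.602×10⁻¹⁹)(0.0901)) ≈ 3.965×10⁻¹⁰ s.
pitch = v∥ T = (5.306×10⁵)(3.965×10⁻¹⁰) ≈ 2.10×10⁻⁴ m.

p ≈ 2.10×10⁻⁴ m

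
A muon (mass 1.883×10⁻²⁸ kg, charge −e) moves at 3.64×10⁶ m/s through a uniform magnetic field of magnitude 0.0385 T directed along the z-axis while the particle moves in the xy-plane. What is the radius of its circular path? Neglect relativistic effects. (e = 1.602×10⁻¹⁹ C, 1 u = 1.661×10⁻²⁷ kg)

The magnetic force provides the centripetal force: |q|vB = mv²/r.
r = mv/(|q|B) = (1.883×10⁻²⁸)(3.64×10⁶)/((1.602×10⁻¹⁹)(0.0385)) ≈ 0.111 m.

r ≈ 0.111 m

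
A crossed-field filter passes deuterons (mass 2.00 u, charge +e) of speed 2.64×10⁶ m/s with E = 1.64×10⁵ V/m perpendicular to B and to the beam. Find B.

B = 0.0621 T

Balance of forces in the selector: qE = qvB ⇒ B = E/v.
B = 1.64×10⁵/2.64×10⁶ = 0.0621 T.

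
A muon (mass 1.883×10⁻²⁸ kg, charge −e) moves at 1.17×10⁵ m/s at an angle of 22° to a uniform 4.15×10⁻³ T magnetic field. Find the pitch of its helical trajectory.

p ≈ 0.193 m

v∥ = v cosθ = 1.17×10⁵·cos22° ≈ 1.085×10⁵ m/s.
T = 2πm/(|q|B) = 2π(1.883×10⁻²⁸)/((1.602×10⁻¹⁹)(4.15×10⁻³)) ≈ 1.780×10⁻⁶ s.
pitch = v∥ T = (1.085×10⁵)(1.780×10⁻⁶) ≈ 0.193 m.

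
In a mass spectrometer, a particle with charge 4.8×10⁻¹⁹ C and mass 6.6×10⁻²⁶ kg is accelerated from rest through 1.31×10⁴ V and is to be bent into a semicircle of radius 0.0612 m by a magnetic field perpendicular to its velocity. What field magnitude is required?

v = √(2|q|V/m) = √(2·4.8×10⁻¹⁹·1.31×10⁴/6.6×10⁻²⁶) ≈ 4.365×10⁵ m/s.
B = mv/(|q|r) = (6.6×10⁻²⁶)(4.365×10⁵)/((4.8×10⁻¹⁹)(0.0612)) ≈ 0.981 T.

B ≈ 0.981 T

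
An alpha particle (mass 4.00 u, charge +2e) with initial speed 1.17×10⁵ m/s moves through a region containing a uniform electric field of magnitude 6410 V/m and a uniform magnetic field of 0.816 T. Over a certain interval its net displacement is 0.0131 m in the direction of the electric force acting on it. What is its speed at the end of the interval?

B does no work; ΔKE = |q|E d.
½mv_f² = ½mv₀² + |q|Ed = ½(6.644×10⁻²⁷)(1.17×10⁵)² + (3.204×10⁻¹⁹)(6410)(0.0131) ≈ 4.547×10⁻¹⁷ J + 2.690×10⁻¹⁷ J ≈ 7.238×10⁻¹⁷ J.
v_f = √(2·7.238×10⁻¹⁷/6.644×10⁻²⁷) ≈ 1.48×10⁵ m/s.

v_f ≈ 1.48×10⁵ m/s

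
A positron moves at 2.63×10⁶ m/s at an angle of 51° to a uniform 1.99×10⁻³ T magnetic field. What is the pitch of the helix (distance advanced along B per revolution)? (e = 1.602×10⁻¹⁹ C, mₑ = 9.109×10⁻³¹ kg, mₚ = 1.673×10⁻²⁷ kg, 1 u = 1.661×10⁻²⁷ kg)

p ≈ 0.0297 m

v∥ = v cosθ = 2.63×10⁶·cos51° ≈ 1.655×10⁶ m/s.
T = 2πm/(|q|B) = 2π(9.109×10⁻³¹)/((1.602×10⁻¹⁹)(1.99×10⁻³)) ≈ 1.795×10⁻⁸ s.
pitch = v∥ T = (1.655×10⁶)(1.795×10⁻⁸) ≈ 0.0297 m.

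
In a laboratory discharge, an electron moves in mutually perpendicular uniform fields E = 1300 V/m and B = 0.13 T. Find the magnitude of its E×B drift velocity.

v_d ≈ 1.0×10⁴ m/s

The E×B drift speed is v_d = E/B.
v_d = 1300/0.13 = 1.0×10⁴ m/s.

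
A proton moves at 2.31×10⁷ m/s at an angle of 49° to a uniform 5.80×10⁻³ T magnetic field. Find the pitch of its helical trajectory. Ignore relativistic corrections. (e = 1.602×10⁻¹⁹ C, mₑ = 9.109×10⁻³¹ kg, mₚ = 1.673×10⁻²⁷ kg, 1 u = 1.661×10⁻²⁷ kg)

v∥ = v cosθ = 2.31×10⁷·cos49° ≈ 1.515×10⁷ m/s.
T = 2πm/(|q|B) = 2π(1.673×10⁻²⁷)/((1.602×10⁻¹⁹)(5.80×10⁻³)) ≈ 1.131×10⁻⁵ s.
pitch = v∥ T = (1.515×10⁷)(1.131×10⁻⁵) ≈ 171 m.

p ≈ 171 m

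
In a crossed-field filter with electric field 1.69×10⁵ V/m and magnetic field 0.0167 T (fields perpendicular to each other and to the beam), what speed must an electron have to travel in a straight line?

v = 1.01×10⁷ m/s

Zero net Lorentz force requires |qE| = |q v×B|, i.e. E = vB.
v = E/B = 1.69×10⁵/0.0167 = 1.01×10⁷ m/s.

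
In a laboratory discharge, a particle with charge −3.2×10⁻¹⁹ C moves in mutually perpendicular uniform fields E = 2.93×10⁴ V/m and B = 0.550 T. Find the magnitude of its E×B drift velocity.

v_d ≈ 5.33×10⁴ m/s

The steady drift has the magnetic force balancing the electric force, so v_d = E/B.
v_d = 2.93×10⁴/0.550 = 5.33×10⁴ m/s.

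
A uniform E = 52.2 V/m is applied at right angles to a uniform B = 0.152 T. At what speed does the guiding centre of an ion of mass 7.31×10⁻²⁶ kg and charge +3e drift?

The E×B drift speed is v_d = E/B.
v_d = 52.2/0.152 = 343 m/s.

v_d ≈ 343 m/s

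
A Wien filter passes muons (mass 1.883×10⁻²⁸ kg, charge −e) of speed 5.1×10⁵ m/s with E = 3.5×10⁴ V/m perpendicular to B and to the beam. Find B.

B = 0.069 T

Balance of forces in the selector: qE = qvB ⇒ B = E/v.
B = 3.5×10⁴/5.1×10⁵ = 0.069 T.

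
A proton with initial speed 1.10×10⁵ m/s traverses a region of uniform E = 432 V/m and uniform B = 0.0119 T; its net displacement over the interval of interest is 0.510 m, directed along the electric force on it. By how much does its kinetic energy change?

The magnetic force is always ⟂ v and does no work; only the electric force changes KE.
ΔKE = F_E · d = |q|E d = (1.602×10⁻¹⁹)(432)(0.510) ≈ 3.53×10⁻¹⁷ J.

ΔKE ≈ 3.53×10⁻¹⁷ J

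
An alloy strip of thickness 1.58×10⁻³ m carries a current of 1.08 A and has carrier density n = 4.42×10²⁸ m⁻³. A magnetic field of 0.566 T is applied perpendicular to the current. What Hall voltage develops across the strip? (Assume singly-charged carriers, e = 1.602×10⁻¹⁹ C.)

V_H ≈ 5.46×10⁻⁸ V

V_H = IB/(n e t).
V_H = (1.08)(0.566)/((4.42×10²⁸)(1.602×10⁻¹⁹)(1.58×10⁻³)) ≈ 5.46×10⁻⁸ V.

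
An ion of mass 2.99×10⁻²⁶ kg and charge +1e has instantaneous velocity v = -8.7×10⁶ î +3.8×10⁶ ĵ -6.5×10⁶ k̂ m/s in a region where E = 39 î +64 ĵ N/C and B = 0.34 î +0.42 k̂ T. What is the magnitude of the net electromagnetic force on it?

|F| ≈ 4.02×10⁻¹³ N

v×B = (1.60×10⁶, 1.44×10⁶, -1.29×10⁶) N/C.
E + v×B = (1.60×10⁶, 1.44×10⁶, -1.29×10⁶) N/C.
F = q(E + v×B) = (1.602×10⁻¹⁹ C)·(1.60×10⁶, 1.44×10⁶, -1.29×10⁶) = (2.56×10⁻¹³, 2.31×10⁻¹³, -2.07×10⁻¹³) N.
|F| = 4.02×10⁻¹³ N.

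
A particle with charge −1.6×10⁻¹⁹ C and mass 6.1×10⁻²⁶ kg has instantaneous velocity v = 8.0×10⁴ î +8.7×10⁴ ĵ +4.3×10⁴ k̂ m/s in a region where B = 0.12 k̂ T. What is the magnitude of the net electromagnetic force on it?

|F| ≈ 2.27×10⁻¹⁵ N

v×B = (1.04×10⁴, -9600, 0) N/C.
F = q v×B = (−1.6×10⁻¹⁹ C)·(1.04×10⁴, -9600, 0) = (-1.67×10⁻¹⁵, 1.54×10⁻¹⁵, 0) N.
|F| = 2.27×10⁻¹⁵ N.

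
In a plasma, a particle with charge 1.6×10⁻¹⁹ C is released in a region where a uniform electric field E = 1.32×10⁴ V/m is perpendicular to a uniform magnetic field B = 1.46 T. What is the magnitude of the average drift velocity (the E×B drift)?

The E×B drift speed is v_d = E/B.
v_d = 1.32×10⁴/1.46 = 9040 m/s.

v_d ≈ 9040 m/s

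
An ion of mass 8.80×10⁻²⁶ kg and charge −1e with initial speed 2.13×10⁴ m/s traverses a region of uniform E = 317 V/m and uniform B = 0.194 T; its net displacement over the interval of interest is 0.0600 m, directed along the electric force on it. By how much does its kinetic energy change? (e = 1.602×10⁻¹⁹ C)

The magnetic force is always ⟂ v and does no work; only the electric force changes KE.
ΔKE = F_E · d = |q|E d = (1.602×10⁻¹⁹)(317)(0.0600) ≈ 3.05×10⁻¹⁸ J.

ΔKE ≈ 3.05×10⁻¹⁸ J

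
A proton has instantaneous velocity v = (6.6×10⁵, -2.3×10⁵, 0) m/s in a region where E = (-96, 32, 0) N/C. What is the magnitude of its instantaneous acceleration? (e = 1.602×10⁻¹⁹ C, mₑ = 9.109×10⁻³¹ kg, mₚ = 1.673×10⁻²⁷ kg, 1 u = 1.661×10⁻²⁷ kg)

Only an electric field acts, so F = qE = (1.602×10⁻¹⁹ C)·(-96.0, 32.0, 0) = (-1.54×10⁻¹⁷, 5.13×10⁻¹⁸, 0) N.
|a| = |F|/m = 1.621×10⁻¹⁷/1.673×10⁻²⁷ ≈ 9.69×10⁹ m/s².

|a| ≈ 9.69×10⁹ m/s²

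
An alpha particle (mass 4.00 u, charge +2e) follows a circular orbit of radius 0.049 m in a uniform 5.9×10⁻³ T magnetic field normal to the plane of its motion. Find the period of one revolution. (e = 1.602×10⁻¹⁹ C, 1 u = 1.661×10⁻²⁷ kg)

The cyclotron period depends only on m, q, B: T = 2πm/(|q|B).
T = 2π(6.644×10⁻²⁷)/((3.204×10⁻¹⁹)(5.9×10⁻³)) ≈ 2.2×10⁻⁵ s.

T ≈ 2.2×10⁻⁵ s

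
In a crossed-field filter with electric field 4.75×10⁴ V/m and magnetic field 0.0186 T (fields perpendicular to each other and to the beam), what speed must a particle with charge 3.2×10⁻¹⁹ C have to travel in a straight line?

v = 2.55×10⁶ m/s

Zero net Lorentz force requires |qE| = |q v×B|, i.e. E = vB.
v = E/B = 4.75×10⁴/0.0186 = 2.55×10⁶ m/s.
The result is independent of the particle's charge and mass.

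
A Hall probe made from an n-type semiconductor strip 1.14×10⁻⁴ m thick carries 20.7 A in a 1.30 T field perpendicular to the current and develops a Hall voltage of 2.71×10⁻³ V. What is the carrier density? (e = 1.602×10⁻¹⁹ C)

From V_H = IB/(n e t), n = IB/(V_H e t).
n = (20.7)(1.30)/((2.71×10⁻³)(1.602×10⁻¹⁹)(1.14×10⁻⁴)) ≈ 5.44×10²⁶ m⁻³.

n ≈ 5.44×10²⁶ m⁻³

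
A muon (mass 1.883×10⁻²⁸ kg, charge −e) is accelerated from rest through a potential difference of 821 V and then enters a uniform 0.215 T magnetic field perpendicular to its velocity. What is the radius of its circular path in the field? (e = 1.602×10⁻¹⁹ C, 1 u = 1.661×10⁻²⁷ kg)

Acceleration: |q|V = ½mv² ⇒ v = √(2|q|V/m) = √(2·1.602×10⁻¹⁹·821/1.883×10⁻²⁸) ≈ 1.182×10⁶ m/s.
In the field: r = mv/(|q|B) = (1.883×10⁻²⁸)(1.182×10⁶)/((1.602×10⁻¹⁹)(0.215)) ≈ 6.46×10⁻³ m.

r ≈ 6.46×10⁻³ m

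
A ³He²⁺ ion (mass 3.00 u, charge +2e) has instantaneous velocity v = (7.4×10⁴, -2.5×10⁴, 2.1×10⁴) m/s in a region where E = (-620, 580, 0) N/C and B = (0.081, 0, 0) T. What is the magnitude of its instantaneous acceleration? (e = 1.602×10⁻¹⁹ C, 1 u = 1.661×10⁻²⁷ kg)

|a| ≈ 2.00×10¹¹ m/s²

v×B = (0, 1700, 2020) N/C.
E + v×B = (-620, 2280, 2020) N/C.
F = q(E + v×B) = (3.204×10⁻¹⁹ C)·(-620, 2280, 2020) = (-1.99×10⁻¹⁶, 7.31×10⁻¹⁶, 6.49×10⁻¹⁶) N.
|a| = |F|/m = 9.973×10⁻¹⁶/4.983×10⁻²⁷ ≈ 2.00×10¹¹ m/s².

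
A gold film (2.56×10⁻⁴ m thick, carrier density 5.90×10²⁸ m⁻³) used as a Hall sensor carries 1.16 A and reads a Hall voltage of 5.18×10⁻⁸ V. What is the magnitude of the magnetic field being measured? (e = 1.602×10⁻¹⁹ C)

From V_H = IB/(n e t), B = V_H n e t / I.
B = (5.18×10⁻⁸)(5.90×10²⁸)(1.602×10⁻¹⁹)(2.56×10⁻⁴)/1.16 ≈ 0.108 T.

B ≈ 0.108 T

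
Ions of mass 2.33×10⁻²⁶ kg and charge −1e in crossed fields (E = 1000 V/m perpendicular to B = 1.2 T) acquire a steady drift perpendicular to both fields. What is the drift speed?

In crossed fields the guiding centre drifts at v_d = |E×B|/B² = E/B, independent of charge and mass.
v_d = 1000/1.2 = 830 m/s.

v_d ≈ 830 m/s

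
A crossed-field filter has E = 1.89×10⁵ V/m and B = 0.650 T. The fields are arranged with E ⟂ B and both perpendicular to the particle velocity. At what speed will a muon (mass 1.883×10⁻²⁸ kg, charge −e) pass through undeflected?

Zero net Lorentz force requires |qE| = |q v×B|, i.e. E = vB.
v = E/B = 1.89×10⁵/0.650 = 2.91×10⁵ m/s.

v = 2.91×10⁵ m/s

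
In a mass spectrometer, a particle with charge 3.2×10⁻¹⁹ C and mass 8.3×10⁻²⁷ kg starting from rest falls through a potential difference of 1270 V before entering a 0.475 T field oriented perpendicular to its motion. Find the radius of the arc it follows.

Acceleration: |q|V = ½mv² ⇒ v = √(2|q|V/m) = √(2·3.2×10⁻¹⁹·1270/8.3×10⁻²⁷) ≈ 3.129×10⁵ m/s.
In the field: r = mv/(|q|B) = (8.3×10⁻²⁷)(3.129×10⁵)/((3.2×10⁻¹⁹)(0.475)) ≈ 0.0171 m.

r ≈ 0.0171 m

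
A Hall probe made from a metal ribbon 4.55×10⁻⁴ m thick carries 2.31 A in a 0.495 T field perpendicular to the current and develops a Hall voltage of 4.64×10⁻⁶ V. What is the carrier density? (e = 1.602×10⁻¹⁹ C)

From V_H = IB/(n e t), n = IB/(V_H e t).
n = (2.31)(0.495)/((4.64×10⁻⁶)(1.602×10⁻¹⁹)(4.55×10⁻⁴)) ≈ 3.38×10²⁷ m⁻³.

n ≈ 3.38×10²⁷ m⁻³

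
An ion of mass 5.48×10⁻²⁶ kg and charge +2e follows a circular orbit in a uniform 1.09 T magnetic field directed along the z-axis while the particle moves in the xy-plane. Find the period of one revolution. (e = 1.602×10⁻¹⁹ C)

T ≈ 9.86×10⁻⁷ s

The cyclotron period depends only on m, q, B: T = 2πm/(|q|B).
T = 2π(5.48×10⁻²⁶)/((3.204×10⁻¹⁹)(1.09)) ≈ 9.86×10⁻⁷ s.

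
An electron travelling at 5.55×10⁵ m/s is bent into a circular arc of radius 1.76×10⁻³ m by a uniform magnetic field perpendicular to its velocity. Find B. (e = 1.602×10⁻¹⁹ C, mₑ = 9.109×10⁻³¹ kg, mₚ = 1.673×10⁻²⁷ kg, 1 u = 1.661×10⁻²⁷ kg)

B ≈ 1.79×10⁻³ T

From |q|vB = mv²/r, B = mv/(|q|r).
B = (9.109×10⁻³¹)(5.55×10⁵)/((1.602×10⁻¹⁹)(1.76×10⁻³)) ≈ 1.79×10⁻³ T.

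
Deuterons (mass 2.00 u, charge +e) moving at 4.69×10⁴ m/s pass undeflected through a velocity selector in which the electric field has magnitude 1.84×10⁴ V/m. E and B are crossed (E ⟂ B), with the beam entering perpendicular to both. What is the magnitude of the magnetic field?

B = 0.392 T

Balance of forces in the selector: qE = qvB ⇒ B = E/v.
B = 1.84×10⁴/4.69×10⁴ = 0.392 T.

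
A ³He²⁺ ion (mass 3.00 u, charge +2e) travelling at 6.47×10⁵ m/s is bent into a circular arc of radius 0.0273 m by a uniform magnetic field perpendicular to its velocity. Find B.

From |q|vB = mv²/r, B = mv/(|q|r).
B = (4.983×10⁻²⁷)(6.47×10⁵)/((3.204×10⁻¹⁹)(0.0273)) ≈ 0.369 T.

B ≈ 0.369 T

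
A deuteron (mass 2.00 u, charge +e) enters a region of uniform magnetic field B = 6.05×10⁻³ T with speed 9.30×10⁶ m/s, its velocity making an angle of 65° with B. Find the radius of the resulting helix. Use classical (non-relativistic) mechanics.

v⊥ = v sinθ = 9.30×10⁶·sin65° ≈ 8.429×10⁶ m/s.
r = m v⊥/(|q|B) = (3.322×10⁻²⁷)(8.429×10⁶)/((1.602×10⁻¹⁹)(6.05×10⁻³)) ≈ 28.9 m.

r ≈ 28.9 m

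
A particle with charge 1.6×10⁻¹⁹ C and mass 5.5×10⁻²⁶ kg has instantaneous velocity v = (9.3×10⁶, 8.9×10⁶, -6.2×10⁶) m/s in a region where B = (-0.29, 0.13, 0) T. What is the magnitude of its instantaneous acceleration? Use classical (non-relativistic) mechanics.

v×B = (8.06×10⁵, 1.80×10⁶, 3.79×10⁶) N/C.
F = q v×B = (1.6×10⁻¹⁹ C)·(8.06×10⁵, 1.80×10⁶, 3.79×10⁶) = (1.29×10⁻¹³, 2.88×10⁻¹³, 6.06×10⁻¹³) N.
|a| = |F|/m = 6.835×10⁻¹³/5.5×10⁻²⁶ ≈ 1.24×10¹³ m/s².

|a| ≈ 1.24×10¹³ m/s²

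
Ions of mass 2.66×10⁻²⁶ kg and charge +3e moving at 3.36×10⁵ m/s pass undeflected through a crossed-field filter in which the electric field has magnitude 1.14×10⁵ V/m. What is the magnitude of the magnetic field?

Balance of forces in the selector: qE = qvB ⇒ B = E/v.
B = 1.14×10⁵/3.36×10⁵ = 0.339 T.

B = 0.339 T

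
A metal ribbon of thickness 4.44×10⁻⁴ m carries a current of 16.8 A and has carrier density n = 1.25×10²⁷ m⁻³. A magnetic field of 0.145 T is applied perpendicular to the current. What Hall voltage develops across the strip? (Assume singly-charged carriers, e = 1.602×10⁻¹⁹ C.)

V_H ≈ 2.74×10⁻⁵ V

V_H = IB/(n e t).
V_H = (16.8)(0.145)/((1.25×10²⁷)(1.602×10⁻¹⁹)(4.44×10⁻⁴)) ≈ 2.74×10⁻⁵ V.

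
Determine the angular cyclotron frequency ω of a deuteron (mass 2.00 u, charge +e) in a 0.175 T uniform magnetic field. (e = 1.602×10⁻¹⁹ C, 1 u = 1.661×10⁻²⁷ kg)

ω ≈ 8.44×10⁶ rad/s

ω = |q|B/m.
ω = (1.602×10⁻¹⁹)(0.175)/3.322×10⁻²⁷ ≈ 8.44×10⁶ rad/s.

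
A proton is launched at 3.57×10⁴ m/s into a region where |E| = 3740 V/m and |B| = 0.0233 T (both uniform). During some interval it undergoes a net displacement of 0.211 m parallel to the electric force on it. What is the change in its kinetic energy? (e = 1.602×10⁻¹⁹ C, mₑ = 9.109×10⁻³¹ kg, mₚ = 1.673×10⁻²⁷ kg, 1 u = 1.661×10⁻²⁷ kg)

The magnetic force is always ⟂ v and does no work; only the electric force changes KE.
ΔKE = F_E · d = |q|E d = (1.602×10⁻¹⁹)(3740)(0.211) ≈ 1.26×10⁻¹⁶ J.

ΔKE ≈ 1.26×10⁻¹⁶ J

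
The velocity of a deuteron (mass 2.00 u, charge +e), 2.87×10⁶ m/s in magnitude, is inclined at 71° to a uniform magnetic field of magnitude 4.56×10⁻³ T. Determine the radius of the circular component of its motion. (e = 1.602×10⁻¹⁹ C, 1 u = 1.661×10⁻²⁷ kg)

v⊥ = v sinθ = 2.87×10⁶·sin71° ≈ 2.714×10⁶ m/s.
r = m v⊥/(|q|B) = (3.322×10⁻²⁷)(2.714×10⁶)/((1.602×10⁻¹⁹)(4.56×10⁻³)) ≈ 12.3 m.

r ≈ 12.3 m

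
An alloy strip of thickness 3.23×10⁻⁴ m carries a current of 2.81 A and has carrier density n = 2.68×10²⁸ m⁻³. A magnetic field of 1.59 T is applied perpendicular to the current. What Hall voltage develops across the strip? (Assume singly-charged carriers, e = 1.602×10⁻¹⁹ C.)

V_H = IB/(n e t).
V_H = (2.81)(1.59)/((2.68×10²⁸)(1.602×10⁻¹⁹)(3.23×10⁻⁴)) ≈ 3.22×10⁻⁶ V.

V_H ≈ 3.22×10⁻⁶ V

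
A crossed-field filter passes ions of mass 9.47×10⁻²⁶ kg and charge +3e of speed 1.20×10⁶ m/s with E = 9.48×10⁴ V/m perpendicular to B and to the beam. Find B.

Balance of forces in the selector: qE = qvB ⇒ B = E/v.
B = 9.48×10⁴/1.20×10⁶ = 0.0790 T.

B = 0.0790 T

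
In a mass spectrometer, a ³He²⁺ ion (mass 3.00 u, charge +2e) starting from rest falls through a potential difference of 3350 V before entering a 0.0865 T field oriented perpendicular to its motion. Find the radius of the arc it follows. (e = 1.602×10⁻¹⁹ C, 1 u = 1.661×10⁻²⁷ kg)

Acceleration: |q|V = ½mv² ⇒ v = √(2|q|V/m) = √(2·3.204×10⁻¹⁹·3350/4.983×10⁻²⁷) ≈ 6.564×10⁵ m/s.
In the field: r = mv/(|q|B) = (4.983×10⁻²⁷)(6.564×10⁵)/((3.204×10⁻¹⁹)(0.0865)) ≈ 0.118 m.

r ≈ 0.118 m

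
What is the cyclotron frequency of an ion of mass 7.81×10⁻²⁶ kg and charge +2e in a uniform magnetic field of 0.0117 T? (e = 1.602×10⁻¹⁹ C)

f = |q|B/(2πm).
f = (3.204×10⁻¹⁹)(0.0117)/(2π·7.81×10⁻²⁶) ≈ 7640 Hz.

f ≈ 7640 Hz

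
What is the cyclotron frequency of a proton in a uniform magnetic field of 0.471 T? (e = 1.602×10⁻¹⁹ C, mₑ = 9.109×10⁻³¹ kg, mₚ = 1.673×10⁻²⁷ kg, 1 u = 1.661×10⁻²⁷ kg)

f = |q|B/(2πm).
f = (1.602×10⁻¹⁹)(0.471)/(2π·1.673×10⁻²⁷) ≈ 7.18×10⁶ Hz.

f ≈ 7.18×10⁶ Hz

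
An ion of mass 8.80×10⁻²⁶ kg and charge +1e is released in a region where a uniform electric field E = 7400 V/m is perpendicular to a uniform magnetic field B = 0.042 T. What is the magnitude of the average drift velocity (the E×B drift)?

The steady drift has the magnetic force balancing the electric force, so v_d = E/B.
v_d = 7400/0.042 = 1.8×10⁵ m/s.

v_d ≈ 1.8×10⁵ m/s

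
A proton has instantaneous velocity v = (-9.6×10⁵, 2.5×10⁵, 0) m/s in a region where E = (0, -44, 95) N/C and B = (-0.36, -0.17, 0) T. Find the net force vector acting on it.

v×B = (0, 0, 2.53×10⁵) N/C.
E + v×B = (0, -44.0, 2.53×10⁵) N/C.
F = q(E + v×B) = (1.602×10⁻¹⁹ C)·(0, -44.0, 2.53×10⁵) = (0, -7.05×10⁻¹⁸, 4.06×10⁻¹⁴) N.

F ≈ (0, -7.05×10⁻¹⁸, 4.06×10⁻¹⁴) N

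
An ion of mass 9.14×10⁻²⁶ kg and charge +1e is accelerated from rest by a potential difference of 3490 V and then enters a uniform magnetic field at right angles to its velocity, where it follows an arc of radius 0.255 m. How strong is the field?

v = √(2|q|V/m) = √(2·1.602×10⁻¹⁹·3490/9.14×10⁻²⁶) ≈ 1.106×10⁵ m/s.
B = mv/(|q|r) = (9.14×10⁻²⁶)(1.106×10⁵)/((1.602×10⁻¹⁹)(0.255)) ≈ 0.247 T.

B ≈ 0.247 T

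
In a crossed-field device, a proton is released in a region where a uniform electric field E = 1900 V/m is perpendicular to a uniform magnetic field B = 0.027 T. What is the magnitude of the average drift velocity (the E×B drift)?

v_d ≈ 7.0×10⁴ m/s

The steady drift has the magnetic force balancing the electric force, so v_d = E/B.
v_d = 1900/0.027 = 7.0×10⁴ m/s.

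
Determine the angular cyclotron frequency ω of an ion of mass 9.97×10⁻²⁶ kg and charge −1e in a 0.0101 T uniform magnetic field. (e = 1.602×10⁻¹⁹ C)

ω = |q|B/m.
ω = (1.602×10⁻¹⁹)(0.0101)/9.97×10⁻²⁶ ≈ 1.62×10⁴ rad/s.

ω ≈ 1.62×10⁴ rad/s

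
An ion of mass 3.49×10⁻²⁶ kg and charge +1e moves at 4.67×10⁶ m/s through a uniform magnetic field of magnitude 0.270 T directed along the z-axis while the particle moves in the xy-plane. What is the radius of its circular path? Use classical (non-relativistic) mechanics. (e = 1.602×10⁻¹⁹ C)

r ≈ 3.77 m

The magnetic force provides the centripetal force: |q|vB = mv²/r.
r = mv/(|q|B) = (3.49×10⁻²⁶)(4.67×10⁶)/((1.602×10⁻¹⁹)(0.270)) ≈ 3.77 m.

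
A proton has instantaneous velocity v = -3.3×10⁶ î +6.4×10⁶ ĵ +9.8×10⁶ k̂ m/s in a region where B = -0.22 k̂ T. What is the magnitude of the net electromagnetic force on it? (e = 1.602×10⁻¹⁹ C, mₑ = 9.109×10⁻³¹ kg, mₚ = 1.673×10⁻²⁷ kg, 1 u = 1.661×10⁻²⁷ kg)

v×B = (-1.41×10⁶, -7.26×10⁵, 0) N/C.
F = q v×B = (1.602×10⁻¹⁹ C)·(-1.41×10⁶, -7.26×10⁵, 0) = (-2.26×10⁻¹³, -1.16×10⁻¹³, 0) N.
|F| = 2.54×10⁻¹³ N.

|F| ≈ 2.54×10⁻¹³ N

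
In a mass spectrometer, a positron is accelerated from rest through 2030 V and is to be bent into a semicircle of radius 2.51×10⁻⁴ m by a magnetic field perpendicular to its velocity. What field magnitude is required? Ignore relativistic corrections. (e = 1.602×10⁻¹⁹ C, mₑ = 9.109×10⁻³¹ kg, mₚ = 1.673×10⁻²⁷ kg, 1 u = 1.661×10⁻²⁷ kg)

v = √(2|q|V/m) = √(2·1.602×10⁻¹⁹·2030/9.109×10⁻³¹) ≈ 2.672×10⁷ m/s.
B = mv/(|q|r) = (9.109×10⁻³¹)(2.672×10⁷)/((1.602×10⁻¹⁹)(2.51×10⁻⁴)) ≈ 0.605 T.

B ≈ 0.605 T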